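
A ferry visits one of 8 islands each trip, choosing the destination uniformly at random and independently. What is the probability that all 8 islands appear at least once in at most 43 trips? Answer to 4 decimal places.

0.9744

Let A_i be the event that island i is missing after 43 trips. By inclusion–exclusion on the A_i,
P(all seen) = Σ_{j=0}^{8} (-1)^j C(8,j)((8-j)/8)^43
= 1.00000 - 0.02567 + 0.00012 - 0.00000 + 0.00000 - 0.00000 + 0.00000 - 0.00000 + 0.00000
= 0.97445.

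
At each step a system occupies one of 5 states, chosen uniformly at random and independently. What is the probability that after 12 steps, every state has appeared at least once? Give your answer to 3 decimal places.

0.678

Let A_i be the event that state i is missing after 12 steps. By inclusion–exclusion on the A_i,
P(all seen) = Σ_{j=0}^{5} (-1)^j C(5,j)((5-j)/5)^12
= 1.0000 - 0.3436 + 0.0218 - 0.0002 + 0.0000 - 0.0000
= 0.6780.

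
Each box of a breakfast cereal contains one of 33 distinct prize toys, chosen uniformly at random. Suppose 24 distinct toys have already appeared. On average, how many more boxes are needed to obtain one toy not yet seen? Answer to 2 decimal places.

3.67

Each box yields a new toy with probability (33-24)/33 = 9/33, so the wait is geometric with mean 33/9.
E = 33/9 = 3.667.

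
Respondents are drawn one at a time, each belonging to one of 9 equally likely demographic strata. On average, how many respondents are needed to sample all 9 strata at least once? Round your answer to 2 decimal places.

After k distinct strata have appeared, the next respondent gives a new one with probability (9-k)/9, so the expected wait for the (k+1)-th is 9/(9-k).
E[T] = 9/9 + 9/8 + 9/7 + ... + 9/2 + 9/1 = 9·H_{9}.
H_{9} = 2.829, so E[T] = 25.461.

25.46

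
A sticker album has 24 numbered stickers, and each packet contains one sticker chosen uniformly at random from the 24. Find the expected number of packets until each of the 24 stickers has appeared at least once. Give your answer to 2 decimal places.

90.62

The wait to go from k to k+1 distinct stickers is geometric with mean 24/(24-k).
E[T] = 24/24 + 24/23 + 24/22 + ... + 24/2 + 24/1 = 24·H_{24}.
H_{24} = 3.776, so E[T] = 90.623.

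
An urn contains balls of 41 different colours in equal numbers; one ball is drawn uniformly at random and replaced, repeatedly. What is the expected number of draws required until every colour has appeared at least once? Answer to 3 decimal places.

Split into phases: going from k distinct to k+1 distinct takes on average 41/(41-k) draws.
E[T] = 41/41 + 41/40 + 41/39 + ... + 41/2 + 41/1 = 41·H_{41}.
H_{41} = 4.3029, so E[T] = 176.4203.

176.420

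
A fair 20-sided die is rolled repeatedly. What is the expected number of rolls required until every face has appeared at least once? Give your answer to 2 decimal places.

Split into phases: going from k distinct to k+1 distinct takes on average 20/(20-k) rolls.
E[T] = 20/20 + 20/19 + 20/18 + ... + 20/2 + 20/1 = 20·H_{20}.
H_{20} = 3.598, so E[T] = 71.955.

71.95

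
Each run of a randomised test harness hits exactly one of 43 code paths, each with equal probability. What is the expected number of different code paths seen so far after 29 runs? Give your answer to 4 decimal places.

For each code path, P(seen in 29 runs) = 1 - (42/43)^29 = 0.49459.
By linearity of expectation, E[distinct seen] = 43·(1 - (42/43)^29) = 21.26735.

21.2674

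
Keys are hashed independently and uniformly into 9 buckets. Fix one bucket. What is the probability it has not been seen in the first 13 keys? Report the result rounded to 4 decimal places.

0.2163

Each key misses the fixed bucket with probability (9-1)/9 = 8/9, independently.
P(still missing after 13) = (8/9)^13 = 0.21628.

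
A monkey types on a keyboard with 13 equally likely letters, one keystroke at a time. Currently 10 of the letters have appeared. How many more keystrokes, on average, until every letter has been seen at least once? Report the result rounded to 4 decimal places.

From k distinct to k+1 distinct takes on average 13/(13-k) keystrokes.
Sum over k = 10,...,12: E = 13/3 + 13/2 + 13/1 = 23.83333.

23.8333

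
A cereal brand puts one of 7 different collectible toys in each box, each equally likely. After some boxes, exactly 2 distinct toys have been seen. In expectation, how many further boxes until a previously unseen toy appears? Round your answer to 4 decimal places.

The number of boxes until the next new toy is geometric with success probability 5/7, so its mean is 7/5.
E = 7/5 = 1.40000.

1.4000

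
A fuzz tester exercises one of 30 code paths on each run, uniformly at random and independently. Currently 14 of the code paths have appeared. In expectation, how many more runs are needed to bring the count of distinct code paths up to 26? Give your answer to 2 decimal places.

From k distinct to k+1 distinct takes on average 30/(30-k) runs.
Sum over k = 14,...,25: E = 30/16 + 30/15 + 30/14 + ... + 30/6 + 30/5 = 38.922.

38.92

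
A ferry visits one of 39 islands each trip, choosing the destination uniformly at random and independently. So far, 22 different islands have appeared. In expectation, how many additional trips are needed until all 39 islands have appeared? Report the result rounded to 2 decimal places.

134.14

With k distinct islands already seen, the next new one takes an expected 39/(39-k) trips.
Sum over k = 22,...,38: E = 39/17 + 39/16 + 39/15 + ... + 39/2 + 39/1 = 134.143.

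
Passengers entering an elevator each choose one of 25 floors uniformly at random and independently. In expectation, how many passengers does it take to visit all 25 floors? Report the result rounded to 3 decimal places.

The wait to go from k to k+1 distinct floors is geometric with mean 25/(25-k).
E[T] = 25/25 + 25/24 + 25/23 + ... + 25/2 + 25/1 = 25·H_{25}.
H_{25} = 3.8160, so E[T] = 95.3990.

95.399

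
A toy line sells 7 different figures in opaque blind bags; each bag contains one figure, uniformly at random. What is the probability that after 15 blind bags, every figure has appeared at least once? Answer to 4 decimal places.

0.4339

Let A_i be the event that figure i is missing after 15 blind bags. By inclusion–exclusion on the A_i,
P(all seen) = Σ_{j=0}^{7} (-1)^j C(7,j)((7-j)/7)^15
= 1.00000 - 0.69326 + 0.13499 - 0.00792 + 0.00011 - 0.00000 + 0.00000 - 0.00000
= 0.43392.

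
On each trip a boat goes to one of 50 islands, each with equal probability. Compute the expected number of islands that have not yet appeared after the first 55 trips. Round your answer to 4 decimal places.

For each island, P(unseen after 55) = (49/50)^55 = 0.32918.
By linearity of expectation, E[unseen] = 50·(49/50)^55 = 16.45903.

16.4590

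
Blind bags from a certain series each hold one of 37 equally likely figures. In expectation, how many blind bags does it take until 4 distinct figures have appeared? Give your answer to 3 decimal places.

With k distinct figures already seen, the next new one arrives after an expected 37/(37-k) blind bags.
Sum over k = 0,...,3: E = 37/37 + 37/36 + 37/35 + 37/34 = 4.1732.

4.173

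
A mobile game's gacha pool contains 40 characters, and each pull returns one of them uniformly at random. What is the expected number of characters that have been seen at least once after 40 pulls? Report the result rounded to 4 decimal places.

25.4707

For each character, P(seen in 40 pulls) = 1 - (39/40)^40 = 0.63677.
By linearity of expectation, E[distinct seen] = 40·(1 - (39/40)^40) = 25.47070.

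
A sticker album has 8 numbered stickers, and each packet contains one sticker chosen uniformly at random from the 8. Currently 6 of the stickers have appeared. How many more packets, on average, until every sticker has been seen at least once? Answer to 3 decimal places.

12.000

From k distinct to k+1 distinct takes on average 8/(8-k) packets.
Sum over k = 6,...,7: E = 8/2 + 8/1 = 12.0000.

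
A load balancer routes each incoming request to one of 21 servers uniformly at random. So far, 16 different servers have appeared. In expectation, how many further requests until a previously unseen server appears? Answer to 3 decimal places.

The number of requests until the next new server is geometric with success probability 5/21, so its mean is 21/5.
E = 21/5 = 4.2000.

4.200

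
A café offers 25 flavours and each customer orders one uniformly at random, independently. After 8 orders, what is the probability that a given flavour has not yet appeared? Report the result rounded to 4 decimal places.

0.7214

On each order the fixed flavour fails to appear with probability 24/25.
P(still missing after 8) = (24/25)^8 = 0.72139.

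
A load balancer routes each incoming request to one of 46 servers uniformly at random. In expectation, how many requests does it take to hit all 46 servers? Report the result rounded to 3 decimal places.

Split into phases: going from k distinct to k+1 distinct takes on average 46/(46-k) requests.
E[T] = 46/46 + 46/45 + 46/44 + ... + 46/2 + 46/1 = 46·H_{46}.
H_{46} = 4.4167, so E[T] = 203.1676.

203.168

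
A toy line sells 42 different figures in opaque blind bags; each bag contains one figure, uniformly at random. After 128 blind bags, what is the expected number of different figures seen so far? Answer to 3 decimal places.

For each figure, P(seen in 128 blind bags) = 1 - (41/42)^128 = 0.9542.
By linearity of expectation, E[distinct seen] = 42·(1 - (41/42)^128) = 40.0784.

40.078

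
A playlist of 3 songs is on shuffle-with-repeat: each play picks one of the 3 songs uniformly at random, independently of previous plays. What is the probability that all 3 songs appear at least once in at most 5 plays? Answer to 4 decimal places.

By inclusion–exclusion over which songs are missing,
P(all seen) = Σ_{j=0}^{3} (-1)^j C(3,j)((3-j)/3)^5
= 1.00000 - 0.39506 + 0.01235 - 0.00000
= 0.61728.

0.6173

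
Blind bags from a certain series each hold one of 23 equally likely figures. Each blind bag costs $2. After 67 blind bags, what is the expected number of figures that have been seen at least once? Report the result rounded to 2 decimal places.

21.83

For each figure, P(seen in 67 blind bags) = 1 - (22/23)^67 = 0.949.
By linearity of expectation, E[distinct seen] = 23·(1 - (22/23)^67) = 21.830.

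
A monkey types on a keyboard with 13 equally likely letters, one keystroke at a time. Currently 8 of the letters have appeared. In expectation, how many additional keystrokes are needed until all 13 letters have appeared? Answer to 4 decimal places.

With k distinct letters already seen, the next new one takes an expected 13/(13-k) keystrokes.
Sum over k = 8,...,12: E = 13/5 + 13/4 + 13/3 + 13/2 + 13/1 = 29.68333.

29.6833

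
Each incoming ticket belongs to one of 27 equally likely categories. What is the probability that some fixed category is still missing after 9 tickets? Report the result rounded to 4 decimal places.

0.7120

Each ticket misses the fixed category with probability (27-1)/27 = 26/27, independently.
P(still missing after 9) = (26/27)^9 = 0.71201.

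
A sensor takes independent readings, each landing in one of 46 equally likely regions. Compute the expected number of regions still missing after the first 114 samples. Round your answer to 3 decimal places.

3.755

For each region, P(unseen after 114) = (45/46)^114 = 0.0816.
By linearity of expectation, E[unseen] = 46·(45/46)^114 = 3.7548.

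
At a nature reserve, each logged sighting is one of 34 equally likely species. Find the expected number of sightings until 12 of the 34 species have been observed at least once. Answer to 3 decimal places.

Going from k to k+1 distinct takes a geometric number of sightings with mean 34/(34-k).
Sum over k = 0,...,11: E = 34/34 + 34/33 + 34/32 + ... + 34/24 + 34/23 = 14.5315.

14.531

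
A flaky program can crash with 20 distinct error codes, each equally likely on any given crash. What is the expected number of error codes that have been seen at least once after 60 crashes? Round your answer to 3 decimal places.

19.079

For each error code, P(seen in 60 crashes) = 1 - (19/20)^60 = 0.9539.
By linearity of expectation, E[distinct seen] = 20·(1 - (19/20)^60) = 19.0786.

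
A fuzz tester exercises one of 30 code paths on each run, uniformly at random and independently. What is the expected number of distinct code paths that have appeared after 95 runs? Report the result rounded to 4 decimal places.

28.8021

For each code path, P(seen in 95 runs) = 1 - (29/30)^95 = 0.96007.
By linearity of expectation, E[distinct seen] = 30·(1 - (29/30)^95) = 28.80212.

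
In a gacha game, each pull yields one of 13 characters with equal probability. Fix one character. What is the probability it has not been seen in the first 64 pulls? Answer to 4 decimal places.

0.0060

On each pull the fixed character fails to appear with probability 12/13.
P(still missing after 64) = (12/13)^64 = 0.00596.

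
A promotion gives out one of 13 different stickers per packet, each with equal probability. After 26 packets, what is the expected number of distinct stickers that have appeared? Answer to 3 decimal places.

For each sticker, P(seen in 26 packets) = 1 - (12/13)^26 = 0.8752.
By linearity of expectation, E[distinct seen] = 13·(1 - (12/13)^26) = 11.3777.

11.378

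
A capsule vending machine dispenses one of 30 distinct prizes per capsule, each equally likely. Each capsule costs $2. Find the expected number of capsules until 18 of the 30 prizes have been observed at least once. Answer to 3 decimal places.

26.753

With k distinct prizes already seen, the next new one arrives after an expected 30/(30-k) capsules.
Sum over k = 0,...,17: E = 30/30 + 30/29 + 30/28 + ... + 30/14 + 30/13 = 26.7533.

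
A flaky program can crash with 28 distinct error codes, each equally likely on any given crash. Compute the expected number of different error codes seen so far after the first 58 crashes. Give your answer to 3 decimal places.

24.603

For each error code, P(seen in 58 crashes) = 1 - (27/28)^58 = 0.8787.
By linearity of expectation, E[distinct seen] = 28·(1 - (27/28)^58) = 24.6030.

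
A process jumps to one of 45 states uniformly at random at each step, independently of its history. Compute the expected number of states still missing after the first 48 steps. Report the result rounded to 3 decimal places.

For each state, P(unseen after 48) = (44/45)^48 = 0.3400.
By linearity of expectation, E[unseen] = 45·(44/45)^48 = 15.3017.

15.302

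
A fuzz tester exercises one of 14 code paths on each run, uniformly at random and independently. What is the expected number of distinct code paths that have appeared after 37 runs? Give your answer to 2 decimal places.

For each code path, P(seen in 37 runs) = 1 - (13/14)^37 = 0.936.
By linearity of expectation, E[distinct seen] = 14·(1 - (13/14)^37) = 13.098.

13.10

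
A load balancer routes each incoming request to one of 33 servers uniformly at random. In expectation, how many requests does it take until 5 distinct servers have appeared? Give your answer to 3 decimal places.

5.334

With k distinct servers already seen, the next new one arrives after an expected 33/(33-k) requests.
Sum over k = 0,...,4: E = 33/33 + 33/32 + 33/31 + 33/30 + 33/29 = 5.3337.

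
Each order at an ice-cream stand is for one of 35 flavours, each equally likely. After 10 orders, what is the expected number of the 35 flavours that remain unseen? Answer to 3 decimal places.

26.192

For each flavour, P(unseen after 10) = (34/35)^10 = 0.7484.
By linearity of expectation, E[unseen] = 35·(34/35)^10 = 26.1925.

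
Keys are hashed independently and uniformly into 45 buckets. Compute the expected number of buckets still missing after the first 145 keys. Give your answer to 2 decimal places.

1.73

For each bucket, P(unseen after 145) = (44/45)^145 = 0.038.
By linearity of expectation, E[unseen] = 45·(44/45)^145 = 1.730.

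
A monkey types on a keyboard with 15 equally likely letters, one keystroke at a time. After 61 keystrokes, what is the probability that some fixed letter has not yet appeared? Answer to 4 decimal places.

0.0149

On each keystroke the fixed letter fails to appear with probability 14/15.
P(still missing after 61) = (14/15)^61 = 0.01487.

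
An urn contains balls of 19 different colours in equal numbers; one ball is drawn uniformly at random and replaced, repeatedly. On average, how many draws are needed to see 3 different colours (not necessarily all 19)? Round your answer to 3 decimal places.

3.173

With k distinct colours already seen, the next new one arrives after an expected 19/(19-k) draws.
Sum over k = 0,...,2: E = 19/19 + 19/18 + 19/17 = 3.1732.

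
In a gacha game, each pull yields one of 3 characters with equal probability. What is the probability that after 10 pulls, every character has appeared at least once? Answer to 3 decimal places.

By inclusion–exclusion over which characters are missing,
P(all seen) = Σ_{j=0}^{3} (-1)^j C(3,j)((3-j)/3)^10
= 1.0000 - 0.0520 + 0.0001 - 0.0000
= 0.9480.

0.948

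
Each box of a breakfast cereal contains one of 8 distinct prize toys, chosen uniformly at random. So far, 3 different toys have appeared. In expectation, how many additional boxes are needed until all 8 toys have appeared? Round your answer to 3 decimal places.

18.267

With k distinct toys already seen, the next new one takes an expected 8/(8-k) boxes.
Sum over k = 3,...,7: E = 8/5 + 8/4 + 8/3 + 8/2 + 8/1 = 18.2667.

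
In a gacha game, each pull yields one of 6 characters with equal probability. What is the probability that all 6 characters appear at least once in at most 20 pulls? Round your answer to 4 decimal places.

By inclusion–exclusion over which characters are missing,
P(all seen) = Σ_{j=0}^{6} (-1)^j C(6,j)((6-j)/6)^20
= 1.00000 - 0.15650 + 0.00451 - 0.00002 + 0.00000 - 0.00000 + 0.00000
= 0.84799.

0.8480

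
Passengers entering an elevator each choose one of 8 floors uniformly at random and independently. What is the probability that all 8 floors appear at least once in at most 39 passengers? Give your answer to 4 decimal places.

By inclusion–exclusion over which floors are missing,
P(all seen) = Σ_{j=0}^{8} (-1)^j C(8,j)((8-j)/8)^39
= 1.00000 - 0.04379 + 0.00038 - 0.00000 + 0.00000 - 0.00000 + 0.00000 - 0.00000 + 0.00000
= 0.95658.

0.9566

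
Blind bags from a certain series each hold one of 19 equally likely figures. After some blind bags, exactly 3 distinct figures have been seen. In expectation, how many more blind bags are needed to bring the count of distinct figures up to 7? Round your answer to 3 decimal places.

From k distinct to k+1 distinct takes on average 19/(19-k) blind bags.
Sum over k = 3,...,6: E = 19/16 + 19/15 + 19/14 + 19/13 = 5.2728.

5.273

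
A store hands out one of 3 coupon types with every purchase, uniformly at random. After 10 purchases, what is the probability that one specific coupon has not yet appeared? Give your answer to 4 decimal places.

Each purchase misses the fixed coupon with probability (3-1)/3 = 2/3, independently.
P(still missing after 10) = (2/3)^10 = 0.01734.

0.0173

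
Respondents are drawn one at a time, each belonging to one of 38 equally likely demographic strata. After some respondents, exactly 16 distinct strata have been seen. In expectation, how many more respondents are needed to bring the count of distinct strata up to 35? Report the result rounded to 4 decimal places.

From k distinct to k+1 distinct takes on average 38/(38-k) respondents.
Sum over k = 16,...,34: E = 38/22 + 38/21 + 38/20 + ... + 38/5 + 38/4 = 70.58424.

70.5842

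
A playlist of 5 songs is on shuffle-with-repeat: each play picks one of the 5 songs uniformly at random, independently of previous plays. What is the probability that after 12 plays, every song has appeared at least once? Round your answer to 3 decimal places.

0.678

By inclusion–exclusion over which songs are missing,
P(all seen) = Σ_{j=0}^{5} (-1)^j C(5,j)((5-j)/5)^12
= 1.0000 - 0.3436 + 0.0218 - 0.0002 + 0.0000 - 0.0000
= 0.6780.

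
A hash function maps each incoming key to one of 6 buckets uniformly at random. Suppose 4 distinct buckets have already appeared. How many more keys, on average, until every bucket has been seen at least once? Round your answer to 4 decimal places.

9.0000

With k distinct buckets already seen, the next new one takes an expected 6/(6-k) keys.
Sum over k = 4,...,5: E = 6/2 + 6/1 = 9.00000.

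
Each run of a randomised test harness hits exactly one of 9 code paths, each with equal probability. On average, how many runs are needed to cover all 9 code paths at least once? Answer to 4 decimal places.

The wait to go from k to k+1 distinct code paths is geometric with mean 9/(9-k).
E[T] = 9/9 + 9/8 + 9/7 + ... + 9/2 + 9/1 = 9·H_{9}.
H_{9} = 2.82897, so E[T] = 25.46071.

25.4607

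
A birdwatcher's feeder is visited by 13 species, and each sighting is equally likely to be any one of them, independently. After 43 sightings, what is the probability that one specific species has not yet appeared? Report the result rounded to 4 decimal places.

0.0320

On each sighting the fixed species fails to appear with probability 12/13.
P(still missing after 43) = (12/13)^43 = 0.03201.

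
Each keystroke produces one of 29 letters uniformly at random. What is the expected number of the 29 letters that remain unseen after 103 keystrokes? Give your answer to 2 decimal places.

For each letter, P(unseen after 103) = (28/29)^103 = 0.027.
By linearity of expectation, E[unseen] = 29·(28/29)^103 = 0.781.

0.78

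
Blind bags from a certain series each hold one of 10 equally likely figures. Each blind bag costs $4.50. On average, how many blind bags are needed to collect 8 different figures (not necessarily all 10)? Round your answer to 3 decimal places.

With k distinct figures already seen, the next new one arrives after an expected 10/(10-k) blind bags.
Sum over k = 0,...,7: E = 10/10 + 10/9 + 10/8 + ... + 10/4 + 10/3 = 14.2897.

14.290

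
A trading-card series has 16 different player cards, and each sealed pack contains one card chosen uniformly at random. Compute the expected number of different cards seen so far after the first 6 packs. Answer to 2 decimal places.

For each card, P(seen in 6 packs) = 1 - (15/16)^6 = 0.321.
By linearity of expectation, E[distinct seen] = 16·(1 - (15/16)^6) = 5.137.

5.14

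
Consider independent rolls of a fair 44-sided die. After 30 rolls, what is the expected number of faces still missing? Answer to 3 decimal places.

22.076

For each face, P(unseen after 30) = (43/44)^30 = 0.5017.
By linearity of expectation, E[unseen] = 44·(43/44)^30 = 22.0763.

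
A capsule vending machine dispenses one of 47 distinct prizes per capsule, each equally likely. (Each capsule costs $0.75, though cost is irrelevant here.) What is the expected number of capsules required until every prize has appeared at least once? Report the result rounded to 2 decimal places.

After k distinct prizes have appeared, the next capsule gives a new one with probability (47-k)/47, so the expected wait for the (k+1)-th is 47/(47-k).
E[T] = 47/47 + 47/46 + 47/45 + ... + 47/2 + 47/1 = 47·H_{47}.
H_{47} = 4.438, so E[T] = 208.584.

208.58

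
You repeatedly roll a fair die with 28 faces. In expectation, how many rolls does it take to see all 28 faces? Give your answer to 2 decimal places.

After k distinct faces have appeared, the next roll gives a new one with probability (28-k)/28, so the expected wait for the (k+1)-th is 28/(28-k).
E[T] = 28/28 + 28/27 + 28/26 + ... + 28/2 + 28/1 = 28·H_{28}.
H_{28} = 3.927, so E[T] = 109.961.

109.96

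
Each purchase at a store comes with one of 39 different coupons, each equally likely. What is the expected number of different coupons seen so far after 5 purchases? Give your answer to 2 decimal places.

4.75

For each coupon, P(seen in 5 purchases) = 1 - (38/39)^5 = 0.122.
By linearity of expectation, E[distinct seen] = 39·(1 - (38/39)^5) = 4.750.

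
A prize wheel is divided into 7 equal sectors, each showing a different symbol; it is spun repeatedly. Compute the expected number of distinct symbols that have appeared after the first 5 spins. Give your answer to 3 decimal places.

For each symbol, P(seen in 5 spins) = 1 - (6/7)^5 = 0.5373.
By linearity of expectation, E[distinct seen] = 7·(1 - (6/7)^5) = 3.7613.

3.761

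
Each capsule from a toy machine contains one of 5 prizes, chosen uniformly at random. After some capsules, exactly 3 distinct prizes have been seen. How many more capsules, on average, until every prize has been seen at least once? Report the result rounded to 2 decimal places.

The wait to go from k to k+1 distinct prizes is geometric with mean 5/(5-k).
Sum over k = 3,...,4: E = 5/2 + 5/1 = 7.500.

7.50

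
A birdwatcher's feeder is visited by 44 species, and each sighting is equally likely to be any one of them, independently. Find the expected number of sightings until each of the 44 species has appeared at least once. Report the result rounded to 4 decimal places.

The wait to go from k to k+1 distinct species is geometric with mean 44/(44-k).
E[T] = 44/44 + 44/43 + 44/42 + ... + 44/2 + 44/1 = 44·H_{44}.
H_{44} = 4.37273, so E[T] = 192.39994.

192.3999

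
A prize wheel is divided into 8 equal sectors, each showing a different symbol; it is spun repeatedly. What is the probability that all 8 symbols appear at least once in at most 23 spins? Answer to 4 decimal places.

Let A_i be the event that symbol i is missing after 23 spins. By inclusion–exclusion on the A_i,
P(all seen) = Σ_{j=0}^{8} (-1)^j C(8,j)((8-j)/8)^23
= 1.00000 - 0.37092 + 0.03746 - 0.00113 + 0.00001 - 0.00000 + 0.00000 - 0.00000 + 0.00000
= 0.66542.

0.6654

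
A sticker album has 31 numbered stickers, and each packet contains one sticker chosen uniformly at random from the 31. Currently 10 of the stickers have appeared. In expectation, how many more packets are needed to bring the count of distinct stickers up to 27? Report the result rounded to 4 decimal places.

From k distinct to k+1 distinct takes on average 31/(31-k) packets.
Sum over k = 10,...,26: E = 31/21 + 31/20 + 31/19 + ... + 31/6 + 31/5 = 48.42279.

48.4228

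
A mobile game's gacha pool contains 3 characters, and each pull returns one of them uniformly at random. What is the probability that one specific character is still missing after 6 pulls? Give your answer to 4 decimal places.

0.0878

Each pull misses the fixed character with probability (3-1)/3 = 2/3, independently.
P(still missing after 6) = (2/3)^6 = 0.08779.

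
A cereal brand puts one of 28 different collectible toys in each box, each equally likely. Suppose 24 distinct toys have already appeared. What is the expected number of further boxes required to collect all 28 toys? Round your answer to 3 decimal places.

From k distinct to k+1 distinct takes on average 28/(28-k) boxes.
Sum over k = 24,...,27: E = 28/4 + 28/3 + 28/2 + 28/1 = 58.3333.

58.333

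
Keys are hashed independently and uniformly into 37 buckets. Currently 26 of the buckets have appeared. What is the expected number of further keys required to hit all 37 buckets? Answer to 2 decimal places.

With k distinct buckets already seen, the next new one takes an expected 37/(37-k) keys.
Sum over k = 26,...,36: E = 37/11 + 37/10 + 37/9 + ... + 37/2 + 37/1 = 111.735.

111.74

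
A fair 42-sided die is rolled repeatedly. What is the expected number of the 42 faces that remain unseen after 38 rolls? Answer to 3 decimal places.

16.810

For each face, P(unseen after 38) = (41/42)^38 = 0.4002.
By linearity of expectation, E[unseen] = 42·(41/42)^38 = 16.8098.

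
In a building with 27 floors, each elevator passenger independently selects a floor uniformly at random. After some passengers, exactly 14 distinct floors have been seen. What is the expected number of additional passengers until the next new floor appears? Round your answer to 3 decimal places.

The number of passengers until the next new floor is geometric with success probability 13/27, so its mean is 27/13.
E = 27/13 = 2.0769.

2.077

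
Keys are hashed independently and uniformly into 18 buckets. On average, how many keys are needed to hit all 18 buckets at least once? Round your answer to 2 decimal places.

62.91

Split into phases: going from k distinct to k+1 distinct takes on average 18/(18-k) keys.
E[T] = 18/18 + 18/17 + 18/16 + ... + 18/2 + 18/1 = 18·H_{18}.
H_{18} = 3.495, so E[T] = 62.912.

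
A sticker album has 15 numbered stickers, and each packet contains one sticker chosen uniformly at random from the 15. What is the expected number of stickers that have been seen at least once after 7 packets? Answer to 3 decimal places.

5.746

For each sticker, P(seen in 7 packets) = 1 - (14/15)^7 = 0.3830.
By linearity of expectation, E[distinct seen] = 15·(1 - (14/15)^7) = 5.7456.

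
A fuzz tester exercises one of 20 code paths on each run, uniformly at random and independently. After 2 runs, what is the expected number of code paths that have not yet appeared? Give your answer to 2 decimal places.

18.05

For each code path, P(unseen after 2) = (19/20)^2 = 0.903.
By linearity of expectation, E[unseen] = 20·(19/20)^2 = 18.050.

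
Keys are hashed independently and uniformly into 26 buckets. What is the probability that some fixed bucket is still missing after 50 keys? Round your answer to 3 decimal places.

On each key the fixed bucket fails to appear with probability 25/26.
P(still missing after 50) = (25/26)^50 = 0.1407.

0.141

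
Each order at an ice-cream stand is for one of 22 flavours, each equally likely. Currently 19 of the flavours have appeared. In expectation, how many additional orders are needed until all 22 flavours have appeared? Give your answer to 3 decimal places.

40.333

From k distinct to k+1 distinct takes on average 22/(22-k) orders.
Sum over k = 19,...,21: E = 22/3 + 22/2 + 22/1 = 40.3333.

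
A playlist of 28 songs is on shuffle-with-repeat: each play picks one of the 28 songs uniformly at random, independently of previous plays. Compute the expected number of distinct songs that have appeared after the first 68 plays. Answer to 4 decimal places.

For each song, P(seen in 68 plays) = 1 - (27/28)^68 = 0.91567.
By linearity of expectation, E[distinct seen] = 28·(1 - (27/28)^68) = 25.63872.

25.6387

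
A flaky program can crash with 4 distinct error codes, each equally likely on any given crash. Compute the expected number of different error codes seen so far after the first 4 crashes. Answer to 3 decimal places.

2.734

For each error code, P(seen in 4 crashes) = 1 - (3/4)^4 = 0.6836.
By linearity of expectation, E[distinct seen] = 4·(1 - (3/4)^4) = 2.7344.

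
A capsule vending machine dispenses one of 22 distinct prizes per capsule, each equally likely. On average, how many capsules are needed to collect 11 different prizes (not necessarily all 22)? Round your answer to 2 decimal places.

With k distinct prizes already seen, the next new one arrives after an expected 22/(22-k) capsules.
Sum over k = 0,...,10: E = 22/22 + 22/21 + 22/20 + ... + 22/13 + 22/12 = 14.761.

14.76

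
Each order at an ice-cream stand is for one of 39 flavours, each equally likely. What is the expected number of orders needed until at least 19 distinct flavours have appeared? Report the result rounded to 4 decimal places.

25.5763

With k distinct flavours already seen, the next new one arrives after an expected 39/(39-k) orders.
Sum over k = 0,...,18: E = 39/39 + 39/38 + 39/37 + ... + 39/22 + 39/21 = 25.57633.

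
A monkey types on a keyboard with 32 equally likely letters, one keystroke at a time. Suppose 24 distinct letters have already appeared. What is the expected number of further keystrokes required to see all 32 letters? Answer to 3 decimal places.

86.971

The wait to go from k to k+1 distinct letters is geometric with mean 32/(32-k).
Sum over k = 24,...,31: E = 32/8 + 32/7 + 32/6 + ... + 32/2 + 32/1 = 86.9714.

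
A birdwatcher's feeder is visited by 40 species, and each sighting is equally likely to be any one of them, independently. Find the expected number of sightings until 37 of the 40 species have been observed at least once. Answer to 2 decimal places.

97.81

With k distinct species already seen, the next new one arrives after an expected 40/(40-k) sightings.
Sum over k = 0,...,36: E = 40/40 + 40/39 + 40/38 + ... + 40/5 + 40/4 = 97.808.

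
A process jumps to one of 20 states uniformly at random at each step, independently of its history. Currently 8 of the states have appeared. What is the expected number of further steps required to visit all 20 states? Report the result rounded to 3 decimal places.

With k distinct states already seen, the next new one takes an expected 20/(20-k) steps.
Sum over k = 8,...,19: E = 20/12 + 20/11 + 20/10 + ... + 20/2 + 20/1 = 62.0642.

62.064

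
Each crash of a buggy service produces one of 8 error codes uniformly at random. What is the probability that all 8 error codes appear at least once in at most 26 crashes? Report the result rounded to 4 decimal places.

By inclusion–exclusion over which error codes are missing,
P(all seen) = Σ_{j=0}^{8} (-1)^j C(8,j)((8-j)/8)^26
= 1.00000 - 0.24848 + 0.01580 - 0.00028 + 0.00000 - 0.00000 + 0.00000 - 0.00000 + 0.00000
= 0.76704.

0.7670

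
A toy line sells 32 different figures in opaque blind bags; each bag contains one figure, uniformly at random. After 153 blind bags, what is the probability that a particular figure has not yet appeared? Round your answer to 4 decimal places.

Each blind bag misses the fixed figure with probability (32-1)/32 = 31/32, independently.
P(still missing after 153) = (31/32)^153 = 0.00777.

0.0078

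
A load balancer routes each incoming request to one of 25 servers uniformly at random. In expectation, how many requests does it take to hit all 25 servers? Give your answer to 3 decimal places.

After k distinct servers have appeared, the next request gives a new one with probability (25-k)/25, so the expected wait for the (k+1)-th is 25/(25-k).
E[T] = 25/25 + 25/24 + 25/23 + ... + 25/2 + 25/1 = 25·H_{25}.
H_{25} = 3.8160, so E[T] = 95.3990.

95.399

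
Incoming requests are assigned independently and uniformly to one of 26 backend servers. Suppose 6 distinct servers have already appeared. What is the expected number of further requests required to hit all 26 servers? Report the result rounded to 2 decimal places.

93.54

From k distinct to k+1 distinct takes on average 26/(26-k) requests.
Sum over k = 6,...,25: E = 26/20 + 26/19 + 26/18 + ... + 26/2 + 26/1 = 93.541.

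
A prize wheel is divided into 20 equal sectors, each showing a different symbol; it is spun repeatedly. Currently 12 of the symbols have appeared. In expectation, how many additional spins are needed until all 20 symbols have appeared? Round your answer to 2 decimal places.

54.36

With k distinct symbols already seen, the next new one takes an expected 20/(20-k) spins.
Sum over k = 12,...,19: E = 20/8 + 20/7 + 20/6 + ... + 20/2 + 20/1 = 54.357.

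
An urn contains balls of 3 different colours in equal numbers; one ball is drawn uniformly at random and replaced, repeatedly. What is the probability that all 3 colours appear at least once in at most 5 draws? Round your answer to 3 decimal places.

Let A_i be the event that colour i is missing after 5 draws. By inclusion–exclusion on the A_i,
P(all seen) = Σ_{j=0}^{3} (-1)^j C(3,j)((3-j)/3)^5
= 1.0000 - 0.3951 + 0.0123 - 0.0000
= 0.6173.

0.617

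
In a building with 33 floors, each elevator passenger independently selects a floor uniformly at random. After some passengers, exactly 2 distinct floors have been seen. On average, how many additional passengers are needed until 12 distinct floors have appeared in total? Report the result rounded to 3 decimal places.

The wait to go from k to k+1 distinct floors is geometric with mean 33/(33-k).
Sum over k = 2,...,11: E = 33/31 + 33/30 + 33/29 + ... + 33/23 + 33/22 = 12.6023.

12.602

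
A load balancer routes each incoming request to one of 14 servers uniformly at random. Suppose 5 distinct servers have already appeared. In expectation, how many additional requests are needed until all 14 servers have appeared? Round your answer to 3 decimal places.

With k distinct servers already seen, the next new one takes an expected 14/(14-k) requests.
Sum over k = 5,...,13: E = 14/9 + 14/8 + 14/7 + ... + 14/2 + 14/1 = 39.6056.

39.606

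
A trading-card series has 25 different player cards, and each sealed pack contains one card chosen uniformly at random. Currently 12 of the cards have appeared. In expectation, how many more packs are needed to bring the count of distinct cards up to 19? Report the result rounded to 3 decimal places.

18.253

The wait to go from k to k+1 distinct cards is geometric with mean 25/(25-k).
Sum over k = 12,...,18: E = 25/13 + 25/12 + 25/11 + ... + 25/8 + 25/7 = 18.2533.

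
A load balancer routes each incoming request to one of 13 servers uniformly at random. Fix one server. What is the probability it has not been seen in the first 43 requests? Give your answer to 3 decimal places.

On each request the fixed server fails to appear with probability 12/13.
P(still missing after 43) = (12/13)^43 = 0.0320.

0.032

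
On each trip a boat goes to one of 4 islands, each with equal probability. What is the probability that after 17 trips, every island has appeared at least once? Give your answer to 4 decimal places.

Let A_i be the event that island i is missing after 17 trips. By inclusion–exclusion on the A_i,
P(all seen) = Σ_{j=0}^{4} (-1)^j C(4,j)((4-j)/4)^17
= 1.00000 - 0.03007 + 0.00005 - 0.00000 + 0.00000
= 0.96998.

0.9700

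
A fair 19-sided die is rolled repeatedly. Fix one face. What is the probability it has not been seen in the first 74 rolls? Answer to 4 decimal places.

0.0183

On each roll the fixed face fails to appear with probability 18/19.
P(still missing after 74) = (18/19)^74 = 0.01830.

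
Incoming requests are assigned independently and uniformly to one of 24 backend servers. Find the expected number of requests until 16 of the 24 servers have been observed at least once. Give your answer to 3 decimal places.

Going from k to k+1 distinct takes a geometric number of requests with mean 24/(24-k).
Sum over k = 0,...,15: E = 24/24 + 24/23 + 24/22 + ... + 24/10 + 24/9 = 25.3944.

25.394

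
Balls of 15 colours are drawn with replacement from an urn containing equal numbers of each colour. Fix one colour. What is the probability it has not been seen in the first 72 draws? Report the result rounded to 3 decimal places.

0.007

On each draw the fixed colour fails to appear with probability 14/15.
P(still missing after 72) = (14/15)^72 = 0.0070.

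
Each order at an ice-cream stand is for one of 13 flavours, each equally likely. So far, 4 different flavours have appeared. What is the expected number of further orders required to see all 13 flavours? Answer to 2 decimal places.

36.78

From k distinct to k+1 distinct takes on average 13/(13-k) orders.
Sum over k = 4,...,12: E = 13/9 + 13/8 + 13/7 + ... + 13/2 + 13/1 = 36.777.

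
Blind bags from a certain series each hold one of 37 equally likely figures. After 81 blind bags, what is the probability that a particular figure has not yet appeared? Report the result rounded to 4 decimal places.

Each blind bag misses the fixed figure with probability (37-1)/37 = 36/37, independently.
P(still missing after 81) = (36/37)^81 = 0.10868.

0.1087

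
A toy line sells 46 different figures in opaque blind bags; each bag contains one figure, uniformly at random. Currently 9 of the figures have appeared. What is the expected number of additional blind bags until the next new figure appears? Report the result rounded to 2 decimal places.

Each blind bag yields a new figure with probability (46-9)/46 = 37/46, so the wait is geometric with mean 46/37.
E = 46/37 = 1.243.

1.24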